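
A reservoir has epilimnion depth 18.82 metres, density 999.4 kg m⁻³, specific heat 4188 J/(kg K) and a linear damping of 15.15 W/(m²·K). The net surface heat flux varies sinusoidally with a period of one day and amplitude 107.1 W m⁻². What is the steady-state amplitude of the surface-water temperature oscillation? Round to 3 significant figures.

0.0187 K

Areal heat capacity C = ρ c_p D = 999.4 × 4188 × 18.82 = 7.88×10^7 J/(m²·K).
Angular frequency ω = 2π / T = 2π / 86400 s = 7.27×10^-5 s⁻¹.
√((Cω)² + λ²) = √((5730)² + 15.15²) = 5730 W/(m²·K).
Amplitude A = F₀ / √((Cω)²+λ²) = 107.1 / 5730 = 0.0187 K.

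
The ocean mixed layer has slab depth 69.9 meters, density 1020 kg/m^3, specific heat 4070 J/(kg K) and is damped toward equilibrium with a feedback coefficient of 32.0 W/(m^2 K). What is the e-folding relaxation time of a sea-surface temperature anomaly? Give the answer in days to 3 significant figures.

Areal heat capacity C = ρ c_p D = 1020 × 4070 × 69.9 = 2.90×10^8 J m⁻² K⁻¹.
Relaxation time τ = C / λ = 2.90×10^8 / 32.0 = 9.07×10^6 s.
In days: 9.07×10^6 s / (86400 s/day) = 105 days.

105 days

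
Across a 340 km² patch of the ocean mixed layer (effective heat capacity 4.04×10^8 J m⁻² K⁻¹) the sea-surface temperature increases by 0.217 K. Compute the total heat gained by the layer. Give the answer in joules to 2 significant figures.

Areal heat capacity C = 4.04×10^8 J m⁻² K⁻¹ (given).
Heat per unit area: q = C ΔT = 4.04×10^8 × 0.217 = 8.77×10^7 J/m².
Total heat: Q = q × A = 8.77×10^7 × (340 × 10⁶ m²) = 2.98×10^16 J.

3.0×10^16 J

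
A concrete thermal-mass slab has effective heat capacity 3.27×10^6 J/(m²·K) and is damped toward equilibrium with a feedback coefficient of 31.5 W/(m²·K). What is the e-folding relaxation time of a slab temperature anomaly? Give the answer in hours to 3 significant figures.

28.8 hours

Areal heat capacity C = 3.27×10^6 J/(m²·K) (given).
Relaxation time τ = C / λ = 3.27×10^6 / 31.5 = 1.04×10^5 s.
In hours: 1.04×10^5 s / (3600 s/hour) = 28.8 hours.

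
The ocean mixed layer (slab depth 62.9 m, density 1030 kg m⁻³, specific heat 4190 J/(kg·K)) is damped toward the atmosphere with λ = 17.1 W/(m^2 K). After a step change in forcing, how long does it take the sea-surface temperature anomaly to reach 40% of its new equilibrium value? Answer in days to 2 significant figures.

94 days

Areal heat capacity C = ρ c_p D = 1030 × 4190 × 62.9 = 2.71×10^8 J m⁻² K⁻¹.
τ = C / λ = 2.71×10^8 / 17.1 = 1.59×10^7 s.
Fraction reached: 1 − e^(−t/τ) = 0.40 ⇒ t = −τ ln(1 − 0.40) = τ × 0.511.
t = 8.11×10^6 s = 93.9 days.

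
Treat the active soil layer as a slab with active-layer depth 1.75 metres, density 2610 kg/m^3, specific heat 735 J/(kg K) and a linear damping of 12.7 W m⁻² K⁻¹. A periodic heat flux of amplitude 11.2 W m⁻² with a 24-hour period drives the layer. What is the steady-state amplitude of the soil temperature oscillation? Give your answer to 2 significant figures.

Areal heat capacity C = ρ c_p D = 2610 × 735 × 1.75 = 3.36×10^6 J/(m^2 K).
Angular frequency ω = 2π / T = 2π / 86400 s = 7.27×10^-5 s⁻¹.
√((Cω)² + λ²) = √((244)² + 12.7²) = 244 W/(m²·K).
Amplitude A = F₀ / √((Cω)²+λ²) = 11.2 / 244 = 0.0458 K.

0.046 K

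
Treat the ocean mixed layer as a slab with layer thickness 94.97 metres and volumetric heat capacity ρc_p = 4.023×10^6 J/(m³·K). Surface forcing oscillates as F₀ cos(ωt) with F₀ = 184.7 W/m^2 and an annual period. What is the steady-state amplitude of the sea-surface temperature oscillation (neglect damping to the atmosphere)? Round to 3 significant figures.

Areal heat capacity C = ρc_p × D = 4.023×10^6 × 94.97 = 3.82×10^8 J/(m^2 K).
Angular frequency ω = 2π / T = 2π / 3.15×10^7 s = 1.99×10^-7 s⁻¹.
Cω = 3.82×10^8 × 1.99×10^-7 = 76.1 W/(m²·K).
Amplitude A = F₀ / (Cω) = 184.7 / 76.1 = 2.43 K.

2.43 K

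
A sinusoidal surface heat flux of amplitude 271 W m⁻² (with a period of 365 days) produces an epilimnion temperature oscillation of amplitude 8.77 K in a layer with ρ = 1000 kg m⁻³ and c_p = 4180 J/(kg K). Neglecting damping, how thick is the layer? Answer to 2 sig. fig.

37 m

ω = 2π / 3.15×10^7 s = 1.99×10^-7 s⁻¹.
Required C = F₀ / (A ω) = 271 / (8.77 × 1.99×10^-7) = 1.55×10^8 J/(m²·K).
D = C / (ρ c_p) = 1.55×10^8 / (1000 × 4180) = 37.1 m.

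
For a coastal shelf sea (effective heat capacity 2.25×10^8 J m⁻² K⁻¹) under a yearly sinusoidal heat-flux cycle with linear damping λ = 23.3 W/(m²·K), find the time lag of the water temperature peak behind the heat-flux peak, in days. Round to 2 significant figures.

63 days

Areal heat capacity C = 2.25×10^8 J m⁻² K⁻¹ (given).
ω = 2π / 3.15×10^7 s = 1.99×10^-7 s⁻¹.
Phase lag φ = arctan(Cω/λ) = arctan(44.8/23.3) = 1.09 rad.
Time lag = φ / ω = 1.09 / 1.99×10^-7 = 5.48×10^6 s = 63.4 days.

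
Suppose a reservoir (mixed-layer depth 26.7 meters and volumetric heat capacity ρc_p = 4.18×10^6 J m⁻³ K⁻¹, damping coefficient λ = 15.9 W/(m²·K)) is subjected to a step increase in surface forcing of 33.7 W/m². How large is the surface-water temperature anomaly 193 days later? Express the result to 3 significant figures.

1.92 K

Areal heat capacity C = ρc_p × D = 4.18×10^6 × 26.7 = 1.12×10^8 J/(m^2 K).
τ = C / λ = 1.12×10^8 / 15.9 = 7.02×10^6 s.
Equilibrium anomaly ΔT_eq = F / λ = 33.7 / 15.9 = 2.12 K.
t = 193 days = 1.67×10^7 s, so t/τ = 2.38.
ΔT(t) = ΔT_eq (1 − e^(−t/τ)) = 2.12 × (1 − e^−2.38) = 1.92 K.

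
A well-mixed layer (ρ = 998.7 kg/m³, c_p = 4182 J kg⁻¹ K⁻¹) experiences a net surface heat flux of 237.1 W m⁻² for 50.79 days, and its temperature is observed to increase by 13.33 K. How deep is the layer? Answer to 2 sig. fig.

19 m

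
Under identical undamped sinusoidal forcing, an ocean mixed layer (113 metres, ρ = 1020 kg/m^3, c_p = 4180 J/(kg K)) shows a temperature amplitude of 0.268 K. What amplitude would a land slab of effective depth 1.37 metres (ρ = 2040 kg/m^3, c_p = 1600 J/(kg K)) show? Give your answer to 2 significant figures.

C_ocean = 4.82×10^8 J/(m²·K); C_land = 4.47×10^6 J/(m²·K).
A ∝ 1/C ⇒ A_land = A_ocean × C_ocean/C_land = 0.268 × 108 = 28.9 K.

29 K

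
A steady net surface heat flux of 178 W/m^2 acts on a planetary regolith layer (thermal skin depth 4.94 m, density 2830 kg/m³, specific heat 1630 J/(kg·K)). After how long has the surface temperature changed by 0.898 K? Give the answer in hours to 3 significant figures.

Areal heat capacity C = ρ c_p D = 2830 × 1630 × 4.94 = 2.28×10^7 J/(m²·K).
Time required: Δt = C ΔT / F = 2.28×10^7 × 0.898 / 178 = 1.15×10^5 s.
In hours: 1.15×10^5 s / (3600 s/hour) = 31.9 hours.

31.9 hours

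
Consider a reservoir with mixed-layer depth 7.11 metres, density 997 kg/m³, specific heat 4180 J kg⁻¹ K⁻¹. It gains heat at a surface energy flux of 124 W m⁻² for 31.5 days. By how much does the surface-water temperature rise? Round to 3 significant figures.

Areal heat capacity C = ρ c_p D = 997 × 4180 × 7.11 = 2.96×10^7 J/(m²·K).
Net heat input Q = F Δt = 124 × (31.5 days × 86400 s/day) = 3.37×10^8 J/m².
ΔT = Q / C = 3.37×10^8 / 2.96×10^7 = 11.4 K.

11.4 K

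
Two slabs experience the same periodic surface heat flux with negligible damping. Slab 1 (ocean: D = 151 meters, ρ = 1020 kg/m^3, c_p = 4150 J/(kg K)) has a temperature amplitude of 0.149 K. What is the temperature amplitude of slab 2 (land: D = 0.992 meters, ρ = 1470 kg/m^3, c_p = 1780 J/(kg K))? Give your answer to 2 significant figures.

37 K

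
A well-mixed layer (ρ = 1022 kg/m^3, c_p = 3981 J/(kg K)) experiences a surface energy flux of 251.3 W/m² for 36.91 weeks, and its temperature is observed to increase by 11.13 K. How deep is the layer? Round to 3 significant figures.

124 m

Heat input Q = F Δt = 251.3 × 2.23×10^7 s = 5.61×10^9 J/m².
Required areal heat capacity C = Q / ΔT = 5.04×10^8 J/(m²·K).
Depth D = C / (ρ c_p) = 5.04×10^8 / (1022 × 3981) = 124 m.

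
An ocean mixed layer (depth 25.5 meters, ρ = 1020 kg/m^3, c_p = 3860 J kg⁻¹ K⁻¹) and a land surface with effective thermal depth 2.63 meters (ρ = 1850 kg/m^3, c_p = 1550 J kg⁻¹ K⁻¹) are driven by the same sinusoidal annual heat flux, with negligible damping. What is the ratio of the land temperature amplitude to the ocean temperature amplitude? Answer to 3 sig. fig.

C_ocean = 1020 × 3860 × 25.5 = 1.00×10^8 J/(m²·K).
C_land = 1850 × 1550 × 2.63 = 7.54×10^6 J/(m²·K).
Undamped amplitude ∝ 1/C, so A_land/A_ocean = C_ocean/C_land = 13.3.

13.3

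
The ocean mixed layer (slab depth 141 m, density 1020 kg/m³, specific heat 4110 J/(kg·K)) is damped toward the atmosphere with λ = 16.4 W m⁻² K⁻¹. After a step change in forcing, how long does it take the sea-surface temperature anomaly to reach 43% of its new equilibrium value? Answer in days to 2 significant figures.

230 days

Areal heat capacity C = ρ c_p D = 1020 × 4110 × 141 = 5.91×10^8 J m⁻² K⁻¹.
τ = C / λ = 5.91×10^8 / 16.4 = 3.60×10^7 s.
Fraction reached: 1 − e^(−t/τ) = 0.43 ⇒ t = −τ ln(1 − 0.43) = τ × 0.562.
t = 2.03×10^7 s = 234 days.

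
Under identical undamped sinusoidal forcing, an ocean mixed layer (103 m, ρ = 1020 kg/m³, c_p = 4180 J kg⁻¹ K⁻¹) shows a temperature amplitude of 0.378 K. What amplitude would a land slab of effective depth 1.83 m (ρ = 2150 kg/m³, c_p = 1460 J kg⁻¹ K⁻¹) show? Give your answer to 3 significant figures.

C_ocean = 4.39×10^8 J/(m²·K); C_land = 5.74×10^6 J/(m²·K).
A ∝ 1/C ⇒ A_land = A_ocean × C_ocean/C_land = 0.378 × 76.4 = 28.9 K.

28.9 K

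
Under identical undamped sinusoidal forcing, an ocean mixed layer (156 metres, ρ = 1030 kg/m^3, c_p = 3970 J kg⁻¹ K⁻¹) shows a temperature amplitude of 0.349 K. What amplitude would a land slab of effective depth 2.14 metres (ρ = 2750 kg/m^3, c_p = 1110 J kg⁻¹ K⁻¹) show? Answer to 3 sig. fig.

34.1 K

C_ocean = 6.38×10^8 J/(m²·K); C_land = 6.53×10^6 J/(m²·K).
A ∝ 1/C ⇒ A_land = A_ocean × C_ocean/C_land = 0.349 × 97.7 = 34.1 K.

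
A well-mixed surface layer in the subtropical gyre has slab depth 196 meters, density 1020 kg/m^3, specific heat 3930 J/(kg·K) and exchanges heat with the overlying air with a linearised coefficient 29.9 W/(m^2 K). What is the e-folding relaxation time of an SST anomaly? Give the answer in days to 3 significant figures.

304 days

Areal heat capacity C = ρ c_p D = 1020 × 3930 × 196 = 7.86×10^8 J/(m²·K).
Relaxation time τ = C / λ = 7.86×10^8 / 29.9 = 2.63×10^7 s.
In days: 2.63×10^7 s / (86400 s/day) = 304 days.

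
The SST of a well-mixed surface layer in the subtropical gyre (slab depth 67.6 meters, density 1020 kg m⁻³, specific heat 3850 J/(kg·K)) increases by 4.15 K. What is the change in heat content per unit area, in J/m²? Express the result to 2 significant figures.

1.1×10^9

Areal heat capacity C = ρ c_p D = 1020 × 3850 × 67.6 = 2.65×10^8 J m⁻² K⁻¹.
ΔQ = C ΔT = 2.65×10^8 × 4.15 = 1.10×10^9 J/m².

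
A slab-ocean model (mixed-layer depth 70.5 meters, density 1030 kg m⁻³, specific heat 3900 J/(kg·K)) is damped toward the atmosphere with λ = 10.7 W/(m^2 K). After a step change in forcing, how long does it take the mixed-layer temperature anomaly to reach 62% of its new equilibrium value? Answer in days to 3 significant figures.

Areal heat capacity C = ρ c_p D = 1030 × 3900 × 70.5 = 2.83×10^8 J/(m^2 K).
τ = C / λ = 2.83×10^8 / 10.7 = 2.65×10^7 s.
Fraction reached: 1 − e^(−t/τ) = 0.62 ⇒ t = −τ ln(1 − 0.62) = τ × 0.968.
t = 2.56×10^7 s = 296 days.

296 days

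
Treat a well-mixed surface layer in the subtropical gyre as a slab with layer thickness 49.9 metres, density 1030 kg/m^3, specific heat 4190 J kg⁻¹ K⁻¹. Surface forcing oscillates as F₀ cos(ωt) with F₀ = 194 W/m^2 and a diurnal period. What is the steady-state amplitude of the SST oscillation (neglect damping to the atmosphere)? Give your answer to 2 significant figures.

Areal heat capacity C = ρ c_p D = 1030 × 4190 × 49.9 = 2.15×10^8 J/(m^2 K).
Angular frequency ω = 2π / T = 2π / 86400 s = 7.27×10^-5 s⁻¹.
Cω = 2.15×10^8 × 7.27×10^-5 = 15700 W/(m²·K).
Amplitude A = F₀ / (Cω) = 194 / 15700 = 0.0124 K.

0.012 K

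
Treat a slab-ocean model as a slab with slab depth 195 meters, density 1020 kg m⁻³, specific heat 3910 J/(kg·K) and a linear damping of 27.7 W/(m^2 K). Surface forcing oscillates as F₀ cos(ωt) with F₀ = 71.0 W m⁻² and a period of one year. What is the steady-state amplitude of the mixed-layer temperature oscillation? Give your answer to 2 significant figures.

0.45 K

Areal heat capacity C = ρ c_p D = 1020 × 3910 × 195 = 7.78×10^8 J m⁻² K⁻¹.
Angular frequency ω = 2π / T = 2π / 3.15×10^7 s = 1.99×10^-7 s⁻¹.
√((Cω)² + λ²) = √((155)² + 27.7²) = 157 W/(m²·K).
Amplitude A = F₀ / √((Cω)²+λ²) = 71.0 / 157 = 0.451 K.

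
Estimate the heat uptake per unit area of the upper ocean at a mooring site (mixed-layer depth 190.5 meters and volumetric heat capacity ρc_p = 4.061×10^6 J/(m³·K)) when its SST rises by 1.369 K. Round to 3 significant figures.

1.06×10^9

Areal heat capacity C = ρc_p × D = 4.061×10^6 × 190.5 = 7.74×10^8 J m⁻² K⁻¹.
ΔQ = C ΔT = 7.74×10^8 × 1.369 = 1.06×10^9 J/m².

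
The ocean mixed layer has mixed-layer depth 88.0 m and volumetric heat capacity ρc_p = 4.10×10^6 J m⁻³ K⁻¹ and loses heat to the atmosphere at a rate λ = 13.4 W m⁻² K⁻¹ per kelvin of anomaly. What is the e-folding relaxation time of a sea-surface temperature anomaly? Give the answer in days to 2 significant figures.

310 days

Areal heat capacity C = ρc_p × D = 4.10×10^6 × 88.0 = 3.61×10^8 J/(m²·K).
Relaxation time τ = C / λ = 3.61×10^8 / 13.4 = 2.69×10^7 s.
In days: 2.69×10^7 s / (86400 s/day) = 312 days.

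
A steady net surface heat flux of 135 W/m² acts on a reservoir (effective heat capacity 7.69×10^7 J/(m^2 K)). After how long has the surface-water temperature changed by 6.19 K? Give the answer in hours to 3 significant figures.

979 hours

Areal heat capacity C = 7.69×10^7 J/(m^2 K) (given).
Time required: Δt = C ΔT / F = 7.69×10^7 × 6.19 / 135 = 3.53×10^6 s.
In hours: 3.53×10^6 s / (3600 s/hour) = 979 hours.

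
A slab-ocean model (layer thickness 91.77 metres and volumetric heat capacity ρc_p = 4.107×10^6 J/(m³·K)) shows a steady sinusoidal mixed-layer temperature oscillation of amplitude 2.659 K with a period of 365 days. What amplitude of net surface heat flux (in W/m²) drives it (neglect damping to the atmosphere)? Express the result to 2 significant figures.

Areal heat capacity C = ρc_p × D = 4.107×10^6 × 91.77 = 3.77×10^8 J/(m^2 K).
ω = 2π / 3.15×10^7 s = 1.99×10^-7 s⁻¹.
Cω = 3.77×10^8 × 1.99×10^-7 = 75.1 W/(m²·K).
F₀ = A × Cω = 2.659 × 75.1 = 200 W/m².

200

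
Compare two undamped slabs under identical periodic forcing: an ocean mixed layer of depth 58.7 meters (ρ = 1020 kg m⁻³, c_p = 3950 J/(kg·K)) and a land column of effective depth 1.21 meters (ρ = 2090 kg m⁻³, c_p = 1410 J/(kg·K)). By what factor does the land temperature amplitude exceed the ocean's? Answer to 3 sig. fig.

C_ocean = 1020 × 3950 × 58.7 = 2.37×10^8 J/(m²·K).
C_land = 2090 × 1410 × 1.21 = 3.57×10^6 J/(m²·K).
Undamped amplitude ∝ 1/C, so A_land/A_ocean = C_ocean/C_land = 66.3.

66.3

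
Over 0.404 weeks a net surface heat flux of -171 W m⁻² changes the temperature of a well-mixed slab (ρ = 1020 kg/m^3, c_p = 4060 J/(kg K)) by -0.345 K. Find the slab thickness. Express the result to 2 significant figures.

29 m

Heat input Q = F Δt = -171 × 2.44×10^5 s = -4.18×10^7 J/m².
Required areal heat capacity C = Q / ΔT = 1.21×10^8 J/(m²·K).
Depth D = C / (ρ c_p) = 1.21×10^8 / (1020 × 4060) = 29.2 m.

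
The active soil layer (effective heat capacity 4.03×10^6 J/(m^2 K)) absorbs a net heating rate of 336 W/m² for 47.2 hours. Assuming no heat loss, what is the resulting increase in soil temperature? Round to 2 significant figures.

14 K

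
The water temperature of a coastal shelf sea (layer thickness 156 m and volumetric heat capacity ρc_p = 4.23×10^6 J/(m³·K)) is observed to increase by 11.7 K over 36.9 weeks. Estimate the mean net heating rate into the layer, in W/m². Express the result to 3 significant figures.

Areal heat capacity C = ρc_p × D = 4.23×10^6 × 156 = 6.60×10^8 J m⁻² K⁻¹.
Required heat per unit area: Q = C ΔT = 6.60×10^8 × 11.7 = 7.72×10^9 J/m².
Flux F = Q / Δt = 7.72×10^9 / 2.23×10^7 s = 346 W/m².

346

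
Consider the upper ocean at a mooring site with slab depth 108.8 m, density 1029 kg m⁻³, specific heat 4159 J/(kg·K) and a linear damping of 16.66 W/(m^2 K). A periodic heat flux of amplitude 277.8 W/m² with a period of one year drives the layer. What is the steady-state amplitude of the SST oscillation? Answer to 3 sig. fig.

Areal heat capacity C = ρ c_p D = 1029 × 4159 × 108.8 = 4.66×10^8 J/(m^2 K).
Angular frequency ω = 2π / T = 2π / 3.15×10^7 s = 1.99×10^-7 s⁻¹.
√((Cω)² + λ²) = √((92.8)² + 16.66²) = 94.3 W/(m²·K).
Amplitude A = F₀ / √((Cω)²+λ²) = 277.8 / 94.3 = 2.95 K.

2.95 K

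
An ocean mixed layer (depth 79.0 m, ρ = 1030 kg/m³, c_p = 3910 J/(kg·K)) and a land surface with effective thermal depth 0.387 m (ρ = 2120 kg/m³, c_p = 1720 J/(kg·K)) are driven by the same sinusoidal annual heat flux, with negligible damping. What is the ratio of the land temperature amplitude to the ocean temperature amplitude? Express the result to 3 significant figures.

225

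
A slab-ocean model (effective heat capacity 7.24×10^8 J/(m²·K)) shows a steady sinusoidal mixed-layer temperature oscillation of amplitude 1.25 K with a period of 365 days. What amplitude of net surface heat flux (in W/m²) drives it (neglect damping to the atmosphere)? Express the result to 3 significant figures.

180

Areal heat capacity C = 7.24×10^8 J/(m²·K) (given).
ω = 2π / 3.15×10^7 s = 1.99×10^-7 s⁻¹.
Cω = 7.24×10^8 × 1.99×10^-7 = 144 W/(m²·K).
F₀ = A × Cω = 1.25 × 144 = 180 W/m².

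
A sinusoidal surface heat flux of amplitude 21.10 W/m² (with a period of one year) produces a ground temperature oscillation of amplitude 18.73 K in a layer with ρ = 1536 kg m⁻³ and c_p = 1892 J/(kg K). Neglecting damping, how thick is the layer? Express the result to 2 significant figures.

1.9 m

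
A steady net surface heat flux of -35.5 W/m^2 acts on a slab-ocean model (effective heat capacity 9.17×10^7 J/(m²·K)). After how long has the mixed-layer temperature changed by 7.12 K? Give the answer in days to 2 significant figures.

Areal heat capacity C = 9.17×10^7 J/(m²·K) (given).
Time required: Δt = C ΔT / F = 9.17×10^7 × -7.12 / -35.5 = 1.84×10^7 s.
In days: 1.84×10^7 s / (86400 s/day) = 213 days.

210 days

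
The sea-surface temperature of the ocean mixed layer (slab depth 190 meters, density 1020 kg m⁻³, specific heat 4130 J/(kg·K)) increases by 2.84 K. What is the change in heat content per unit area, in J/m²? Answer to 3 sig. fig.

Areal heat capacity C = ρ c_p D = 1020 × 4130 × 190 = 8.00×10^8 J m⁻² K⁻¹.
ΔQ = C ΔT = 8.00×10^8 × 2.84 = 2.27×10^9 J/m².

2.27×10^9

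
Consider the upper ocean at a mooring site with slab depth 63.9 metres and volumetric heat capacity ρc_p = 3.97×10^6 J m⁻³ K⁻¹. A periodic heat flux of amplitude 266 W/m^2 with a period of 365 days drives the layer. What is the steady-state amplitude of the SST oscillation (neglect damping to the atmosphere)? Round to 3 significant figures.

5.26 K

Areal heat capacity C = ρc_p × D = 3.97×10^6 × 63.9 = 2.54×10^8 J/(m²·K).
Angular frequency ω = 2π / T = 2π / 3.15×10^7 s = 1.99×10^-7 s⁻¹.
Cω = 2.54×10^8 × 1.99×10^-7 = 50.5 W/(m²·K).
Amplitude A = F₀ / (Cω) = 266 / 50.5 = 5.26 K.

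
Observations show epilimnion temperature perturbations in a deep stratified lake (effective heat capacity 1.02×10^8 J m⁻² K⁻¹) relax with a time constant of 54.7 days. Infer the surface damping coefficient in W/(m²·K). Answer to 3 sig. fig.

21.6

Areal heat capacity C = 1.02×10^8 J m⁻² K⁻¹ (given).
τ = 54.7 days = 4.73×10^6 s.
λ = C / τ = 1.02×10^8 / 4.73×10^6 = 21.6 W/(m²·K).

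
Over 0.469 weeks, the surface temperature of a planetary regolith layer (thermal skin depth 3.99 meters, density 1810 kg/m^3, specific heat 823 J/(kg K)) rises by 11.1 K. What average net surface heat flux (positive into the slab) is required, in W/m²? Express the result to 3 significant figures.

233

Areal heat capacity C = ρ c_p D = 1810 × 823 × 3.99 = 5.94×10^6 J/(m²·K).
Required heat per unit area: Q = C ΔT = 5.94×10^6 × 11.1 = 6.60×10^7 J/m².
Flux F = Q / Δt = 6.60×10^7 / 2.84×10^5 s = 233 W/m².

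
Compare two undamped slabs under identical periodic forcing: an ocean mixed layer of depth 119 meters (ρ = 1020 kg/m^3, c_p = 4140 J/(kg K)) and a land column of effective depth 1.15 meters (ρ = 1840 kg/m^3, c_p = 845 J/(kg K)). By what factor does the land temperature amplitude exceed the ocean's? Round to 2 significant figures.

C_ocean = 1020 × 4140 × 119 = 5.03×10^8 J/(m²·K).
C_land = 1840 × 845 × 1.15 = 1.79×10^6 J/(m²·K).
Undamped amplitude ∝ 1/C, so A_land/A_ocean = C_ocean/C_land = 281.

280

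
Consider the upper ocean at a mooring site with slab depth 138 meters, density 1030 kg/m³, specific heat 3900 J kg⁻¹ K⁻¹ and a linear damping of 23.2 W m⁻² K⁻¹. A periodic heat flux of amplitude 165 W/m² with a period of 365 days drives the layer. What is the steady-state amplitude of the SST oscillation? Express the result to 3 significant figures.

Areal heat capacity C = ρ c_p D = 1030 × 3900 × 138 = 5.54×10^8 J m⁻² K⁻¹.
Angular frequency ω = 2π / T = 2π / 3.15×10^7 s = 1.99×10^-7 s⁻¹.
√((Cω)² + λ²) = √((110)² + 23.2²) = 113 W/(m²·K).
Amplitude A = F₀ / √((Cω)²+λ²) = 165 / 113 = 1.46 K.

1.46 K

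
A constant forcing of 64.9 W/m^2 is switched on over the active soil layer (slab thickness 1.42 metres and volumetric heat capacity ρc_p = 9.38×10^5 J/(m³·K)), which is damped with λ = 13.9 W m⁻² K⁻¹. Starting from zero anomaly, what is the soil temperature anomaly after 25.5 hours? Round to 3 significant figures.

Areal heat capacity C = ρc_p × D = 9.38×10^5 × 1.42 = 1.33×10^6 J m⁻² K⁻¹.
τ = C / λ = 1.33×10^6 / 13.9 = 95800 s.
Equilibrium anomaly ΔT_eq = F / λ = 64.9 / 13.9 = 4.67 K.
t = 25.5 hours = 91800 s, so t/τ = 0.958.
ΔT(t) = ΔT_eq (1 − e^(−t/τ)) = 4.67 × (1 − e^−0.958) = 2.88 K.

2.88 K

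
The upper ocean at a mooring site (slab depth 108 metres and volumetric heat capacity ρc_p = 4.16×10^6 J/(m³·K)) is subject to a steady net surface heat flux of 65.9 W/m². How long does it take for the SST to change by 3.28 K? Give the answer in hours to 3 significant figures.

6210 hours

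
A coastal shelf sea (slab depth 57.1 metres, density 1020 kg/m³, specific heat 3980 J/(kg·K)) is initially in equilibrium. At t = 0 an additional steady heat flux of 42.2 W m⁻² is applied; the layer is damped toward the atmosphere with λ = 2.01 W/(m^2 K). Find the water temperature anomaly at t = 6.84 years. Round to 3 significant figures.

17.8 K

Areal heat capacity C = ρ c_p D = 1020 × 3980 × 57.1 = 2.32×10^8 J m⁻² K⁻¹.
τ = C / λ = 2.32×10^8 / 2.01 = 1.15×10^8 s.
Equilibrium anomaly ΔT_eq = F / λ = 42.2 / 2.01 = 21.0 K.
t = 6.84 years = 2.16×10^8 s, so t/τ = 1.87.
ΔT(t) = ΔT_eq (1 − e^(−t/τ)) = 21.0 × (1 − e^−1.87) = 17.8 K.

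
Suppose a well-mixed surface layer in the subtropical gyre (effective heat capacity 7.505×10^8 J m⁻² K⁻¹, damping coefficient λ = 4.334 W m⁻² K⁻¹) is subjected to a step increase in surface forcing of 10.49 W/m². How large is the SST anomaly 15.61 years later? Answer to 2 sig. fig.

Areal heat capacity C = 7.505×10^8 J m⁻² K⁻¹ (given).
τ = C / λ = 7.50×10^8 / 4.334 = 1.73×10^8 s.
Equilibrium anomaly ΔT_eq = F / λ = 10.49 / 4.334 = 2.42 K.
t = 15.61 years = 4.93×10^8 s, so t/τ = 2.84.
ΔT(t) = ΔT_eq (1 − e^(−t/τ)) = 2.42 × (1 − e^−2.84) = 2.28 K.

2.3 K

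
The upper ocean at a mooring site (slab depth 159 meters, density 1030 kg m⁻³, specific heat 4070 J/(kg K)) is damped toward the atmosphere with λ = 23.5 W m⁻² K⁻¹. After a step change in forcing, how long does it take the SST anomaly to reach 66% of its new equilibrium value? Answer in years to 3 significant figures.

0.970 years

Areal heat capacity C = ρ c_p D = 1030 × 4070 × 159 = 6.67×10^8 J/(m²·K).
τ = C / λ = 6.67×10^8 / 23.5 = 2.84×10^7 s.
Fraction reached: 1 − e^(−t/τ) = 0.66 ⇒ t = −τ ln(1 − 0.66) = τ × 1.08.
t = 3.06×10^7 s = 0.970 years.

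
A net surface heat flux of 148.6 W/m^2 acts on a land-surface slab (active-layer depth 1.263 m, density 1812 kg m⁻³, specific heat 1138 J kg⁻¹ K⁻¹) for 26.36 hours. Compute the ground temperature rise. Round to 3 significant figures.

Areal heat capacity C = ρ c_p D = 1812 × 1138 × 1.263 = 2.60×10^6 J m⁻² K⁻¹.
Net heat input Q = F Δt = 148.6 × (26.36 hours × 3600 s/hour) = 1.41×10^7 J/m².
ΔT = Q / C = 1.41×10^7 / 2.60×10^6 = 5.41 K.

5.41 K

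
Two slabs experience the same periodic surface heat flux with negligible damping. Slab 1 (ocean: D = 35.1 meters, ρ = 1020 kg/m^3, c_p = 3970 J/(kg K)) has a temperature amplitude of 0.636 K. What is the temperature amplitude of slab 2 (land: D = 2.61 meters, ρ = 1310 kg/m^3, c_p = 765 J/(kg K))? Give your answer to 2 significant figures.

35 K

C_ocean = 1.42×10^8 J/(m²·K); C_land = 2.62×10^6 J/(m²·K).
A ∝ 1/C ⇒ A_land = A_ocean × C_ocean/C_land = 0.636 × 54.3 = 34.6 K.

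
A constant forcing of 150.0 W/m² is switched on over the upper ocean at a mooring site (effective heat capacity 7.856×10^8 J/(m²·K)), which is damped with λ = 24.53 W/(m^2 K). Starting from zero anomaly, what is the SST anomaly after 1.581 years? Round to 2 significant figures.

4.8 K

Areal heat capacity C = 7.856×10^8 J/(m²·K) (given).
τ = C / λ = 7.86×10^8 / 24.53 = 3.20×10^7 s.
Equilibrium anomaly ΔT_eq = F / λ = 150.0 / 24.53 = 6.11 K.
t = 1.581 years = 4.99×10^7 s, so t/τ = 1.56.
ΔT(t) = ΔT_eq (1 − e^(−t/τ)) = 6.11 × (1 − e^−1.56) = 4.83 K.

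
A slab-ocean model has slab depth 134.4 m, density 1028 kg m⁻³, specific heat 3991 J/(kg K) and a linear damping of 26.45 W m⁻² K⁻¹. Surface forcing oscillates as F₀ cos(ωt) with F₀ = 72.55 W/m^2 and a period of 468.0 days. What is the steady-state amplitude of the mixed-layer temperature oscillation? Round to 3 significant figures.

0.809 K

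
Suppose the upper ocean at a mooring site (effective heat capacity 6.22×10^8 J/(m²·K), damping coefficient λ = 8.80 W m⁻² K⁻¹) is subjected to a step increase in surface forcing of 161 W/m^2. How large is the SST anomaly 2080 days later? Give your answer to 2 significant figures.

Areal heat capacity C = 6.22×10^8 J/(m²·K) (given).
τ = C / λ = 6.22×10^8 / 8.80 = 7.07×10^7 s.
Equilibrium anomaly ΔT_eq = F / λ = 161 / 8.80 = 18.3 K.
t = 2080 days = 1.80×10^8 s, so t/τ = 2.54.
ΔT(t) = ΔT_eq (1 − e^(−t/τ)) = 18.3 × (1 − e^−2.54) = 16.9 K.

17 K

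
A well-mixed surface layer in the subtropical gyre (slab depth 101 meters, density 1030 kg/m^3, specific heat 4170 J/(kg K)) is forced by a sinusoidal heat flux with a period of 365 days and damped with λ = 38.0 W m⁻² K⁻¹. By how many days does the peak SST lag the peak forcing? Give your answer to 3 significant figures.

67.2 days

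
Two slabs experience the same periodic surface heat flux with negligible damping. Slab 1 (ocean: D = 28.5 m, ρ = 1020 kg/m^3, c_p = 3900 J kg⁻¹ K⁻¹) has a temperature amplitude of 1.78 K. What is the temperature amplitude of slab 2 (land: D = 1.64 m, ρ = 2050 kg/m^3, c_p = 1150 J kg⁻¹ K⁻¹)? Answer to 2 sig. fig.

C_ocean = 1.13×10^8 J/(m²·K); C_land = 3.87×10^6 J/(m²·K).
A ∝ 1/C ⇒ A_land = A_ocean × C_ocean/C_land = 1.78 × 29.3 = 52.2 K.

52 K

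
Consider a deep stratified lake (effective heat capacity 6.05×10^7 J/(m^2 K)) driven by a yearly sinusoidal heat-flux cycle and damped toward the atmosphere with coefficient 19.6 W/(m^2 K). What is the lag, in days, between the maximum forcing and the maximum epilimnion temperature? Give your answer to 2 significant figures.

32 days

Areal heat capacity C = 6.05×10^7 J/(m^2 K) (given).
ω = 2π / 3.15×10^7 s = 1.99×10^-7 s⁻¹.
Phase lag φ = arctan(Cω/λ) = arctan(12.1/19.6) = 0.551 rad.
Time lag = φ / ω = 0.551 / 1.99×10^-7 = 2.77×10^6 s = 32.0 days.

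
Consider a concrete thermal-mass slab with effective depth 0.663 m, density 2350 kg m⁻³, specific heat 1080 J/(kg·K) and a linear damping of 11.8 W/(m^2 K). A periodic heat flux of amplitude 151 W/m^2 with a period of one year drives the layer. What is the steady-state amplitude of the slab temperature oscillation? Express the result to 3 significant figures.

12.8 K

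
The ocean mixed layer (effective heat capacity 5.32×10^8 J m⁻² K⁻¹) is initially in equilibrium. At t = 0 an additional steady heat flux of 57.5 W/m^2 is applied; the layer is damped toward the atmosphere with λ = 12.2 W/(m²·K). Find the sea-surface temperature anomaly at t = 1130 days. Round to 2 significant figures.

4.2 K

Areal heat capacity C = 5.32×10^8 J m⁻² K⁻¹ (given).
τ = C / λ = 5.32×10^8 / 12.2 = 4.36×10^7 s.
Equilibrium anomaly ΔT_eq = F / λ = 57.5 / 12.2 = 4.71 K.
t = 1130 days = 9.76×10^7 s, so t/τ = 2.24.
ΔT(t) = ΔT_eq (1 − e^(−t/τ)) = 4.71 × (1 − e^−2.24) = 4.21 K.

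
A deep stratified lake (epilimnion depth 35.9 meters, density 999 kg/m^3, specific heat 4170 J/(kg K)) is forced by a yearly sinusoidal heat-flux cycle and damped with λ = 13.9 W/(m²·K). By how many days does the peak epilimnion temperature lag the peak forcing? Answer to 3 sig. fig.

65.9 days

Areal heat capacity C = ρ c_p D = 999 × 4170 × 35.9 = 1.50×10^8 J m⁻² K⁻¹.
ω = 2π / 3.15×10^7 s = 1.99×10^-7 s⁻¹.
Phase lag φ = arctan(Cω/λ) = arctan(29.8/13.9) = 1.13 rad.
Time lag = φ / ω = 1.13 / 1.99×10^-7 = 5.69×10^6 s = 65.9 days.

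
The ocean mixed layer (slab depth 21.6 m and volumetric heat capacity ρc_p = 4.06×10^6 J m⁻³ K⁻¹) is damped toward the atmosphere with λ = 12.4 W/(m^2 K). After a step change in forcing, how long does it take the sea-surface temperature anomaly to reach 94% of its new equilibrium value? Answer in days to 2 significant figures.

Areal heat capacity C = ρc_p × D = 4.06×10^6 × 21.6 = 8.77×10^7 J/(m^2 K).
τ = C / λ = 8.77×10^7 / 12.4 = 7.07×10^6 s.
Fraction reached: 1 − e^(−t/τ) = 0.94 ⇒ t = −τ ln(1 − 0.94) = τ × 2.81.
t = 1.99×10^7 s = 230 days.

230 days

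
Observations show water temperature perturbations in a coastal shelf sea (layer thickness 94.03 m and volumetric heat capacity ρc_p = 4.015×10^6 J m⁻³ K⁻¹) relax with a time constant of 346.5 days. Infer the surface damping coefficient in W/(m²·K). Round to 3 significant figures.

12.6

Areal heat capacity C = ρc_p × D = 4.015×10^6 × 94.03 = 3.78×10^8 J m⁻² K⁻¹.
τ = 346.5 days = 2.99×10^7 s.
λ = C / τ = 3.78×10^8 / 2.99×10^7 = 12.6 W/(m²·K).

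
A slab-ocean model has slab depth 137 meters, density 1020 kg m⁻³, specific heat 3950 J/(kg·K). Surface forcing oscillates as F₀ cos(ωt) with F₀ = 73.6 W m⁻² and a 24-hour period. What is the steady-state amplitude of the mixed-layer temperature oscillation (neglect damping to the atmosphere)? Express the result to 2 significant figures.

Areal heat capacity C = ρ c_p D = 1020 × 3950 × 137 = 5.52×10^8 J m⁻² K⁻¹.
Angular frequency ω = 2π / T = 2π / 86400 s = 7.27×10^-5 s⁻¹.
Cω = 5.52×10^8 × 7.27×10^-5 = 40100 W/(m²·K).
Amplitude A = F₀ / (Cω) = 73.6 / 40100 = 0.00183 K.

0.0018 K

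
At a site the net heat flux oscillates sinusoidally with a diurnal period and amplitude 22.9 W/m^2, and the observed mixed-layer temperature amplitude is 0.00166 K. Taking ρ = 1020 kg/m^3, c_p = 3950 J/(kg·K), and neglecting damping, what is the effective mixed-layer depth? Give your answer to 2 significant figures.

47 m

ω = 2π / 86400 s = 7.27×10^-5 s⁻¹.
Required C = F₀ / (A ω) = 22.9 / (0.00166 × 7.27×10^-5) = 1.90×10^8 J/(m²·K).
D = C / (ρ c_p) = 1.90×10^8 / (1020 × 3950) = 47.1 m.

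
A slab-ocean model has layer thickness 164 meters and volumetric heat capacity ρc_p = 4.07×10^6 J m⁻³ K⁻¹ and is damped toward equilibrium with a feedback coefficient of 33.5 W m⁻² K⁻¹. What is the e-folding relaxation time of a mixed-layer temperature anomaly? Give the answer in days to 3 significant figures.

231 days

Areal heat capacity C = ρc_p × D = 4.07×10^6 × 164 = 6.67×10^8 J/(m²·K).
Relaxation time τ = C / λ = 6.67×10^8 / 33.5 = 1.99×10^7 s.
In days: 1.99×10^7 s / (86400 s/day) = 231 days.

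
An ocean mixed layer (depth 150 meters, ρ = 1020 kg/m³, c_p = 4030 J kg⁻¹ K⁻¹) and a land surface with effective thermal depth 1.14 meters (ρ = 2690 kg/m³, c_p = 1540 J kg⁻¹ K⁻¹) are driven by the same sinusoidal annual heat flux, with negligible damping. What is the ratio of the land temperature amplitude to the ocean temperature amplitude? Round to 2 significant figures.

130

C_ocean = 1020 × 4030 × 150 = 6.17×10^8 J/(m²·K).
C_land = 2690 × 1540 × 1.14 = 4.72×10^6 J/(m²·K).
Undamped amplitude ∝ 1/C, so A_land/A_ocean = C_ocean/C_land = 131.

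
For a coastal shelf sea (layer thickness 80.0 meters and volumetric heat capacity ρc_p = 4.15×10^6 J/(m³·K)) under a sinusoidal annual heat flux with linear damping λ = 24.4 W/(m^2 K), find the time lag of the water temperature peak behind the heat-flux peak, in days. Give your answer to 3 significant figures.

Areal heat capacity C = ρc_p × D = 4.15×10^6 × 80.0 = 3.32×10^8 J m⁻² K⁻¹.
ω = 2π / 3.15×10^7 s = 1.99×10^-7 s⁻¹.
Phase lag φ = arctan(Cω/λ) = arctan(66.1/24.4) = 1.22 rad.
Time lag = φ / ω = 1.22 / 1.99×10^-7 = 6.11×10^6 s = 70.7 days.

70.7 days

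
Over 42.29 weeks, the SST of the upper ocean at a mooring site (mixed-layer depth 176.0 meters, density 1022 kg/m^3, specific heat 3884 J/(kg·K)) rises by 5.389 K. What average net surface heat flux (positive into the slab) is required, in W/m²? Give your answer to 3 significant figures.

147

Areal heat capacity C = ρ c_p D = 1022 × 3884 × 176.0 = 6.99×10^8 J/(m²·K).
Required heat per unit area: Q = C ΔT = 6.99×10^8 × 5.389 = 3.76×10^9 J/m².
Flux F = Q / Δt = 3.76×10^9 / 2.56×10^7 s = 147 W/m².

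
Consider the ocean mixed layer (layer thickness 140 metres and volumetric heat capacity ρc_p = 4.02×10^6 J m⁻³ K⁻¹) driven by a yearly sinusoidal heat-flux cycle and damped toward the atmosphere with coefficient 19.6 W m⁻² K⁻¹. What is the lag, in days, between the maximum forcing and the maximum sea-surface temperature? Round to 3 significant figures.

81.2 days

Areal heat capacity C = ρc_p × D = 4.02×10^6 × 140 = 5.63×10^8 J/(m²·K).
ω = 2π / 3.15×10^7 s = 1.99×10^-7 s⁻¹.
Phase lag φ = arctan(Cω/λ) = arctan(112/19.6) = 1.40 rad.
Time lag = φ / ω = 1.40 / 1.99×10^-7 = 7.02×10^6 s = 81.2 days.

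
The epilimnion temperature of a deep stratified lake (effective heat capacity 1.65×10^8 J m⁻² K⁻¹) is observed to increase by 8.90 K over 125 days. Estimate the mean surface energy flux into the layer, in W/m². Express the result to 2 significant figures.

140

Areal heat capacity C = 1.65×10^8 J m⁻² K⁻¹ (given).
Required heat per unit area: Q = C ΔT = 1.65×10^8 × 8.90 = 1.47×10^9 J/m².
Flux F = Q / Δt = 1.47×10^9 / 1.08×10^7 s = 136 W/m².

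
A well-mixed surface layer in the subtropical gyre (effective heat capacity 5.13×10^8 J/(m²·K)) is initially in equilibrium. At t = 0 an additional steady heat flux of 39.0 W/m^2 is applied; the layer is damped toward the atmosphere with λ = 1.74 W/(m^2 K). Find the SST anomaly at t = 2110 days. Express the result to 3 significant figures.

10.3 K

Areal heat capacity C = 5.13×10^8 J/(m²·K) (given).
τ = C / λ = 5.13×10^8 / 1.74 = 2.95×10^8 s.
Equilibrium anomaly ΔT_eq = F / λ = 39.0 / 1.74 = 22.4 K.
t = 2110 days = 1.82×10^8 s, so t/τ = 0.618.
ΔT(t) = ΔT_eq (1 − e^(−t/τ)) = 22.4 × (1 − e^−0.618) = 10.3 K.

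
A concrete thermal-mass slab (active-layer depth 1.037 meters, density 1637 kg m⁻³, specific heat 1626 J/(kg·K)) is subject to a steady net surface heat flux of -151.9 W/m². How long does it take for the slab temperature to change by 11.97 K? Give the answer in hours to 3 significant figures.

60.4 hours

Areal heat capacity C = ρ c_p D = 1637 × 1626 × 1.037 = 2.76×10^6 J/(m^2 K).
Time required: Δt = C ΔT / F = 2.76×10^6 × -11.97 / -151.9 = 2.18×10^5 s.
In hours: 2.18×10^5 s / (3600 s/hour) = 60.4 hours.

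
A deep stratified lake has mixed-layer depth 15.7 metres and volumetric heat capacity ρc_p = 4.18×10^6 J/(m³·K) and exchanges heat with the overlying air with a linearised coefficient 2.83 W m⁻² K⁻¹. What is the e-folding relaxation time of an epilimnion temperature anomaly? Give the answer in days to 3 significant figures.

268 days

Areal heat capacity C = ρc_p × D = 4.18×10^6 × 15.7 = 6.56×10^7 J m⁻² K⁻¹.
Relaxation time τ = C / λ = 6.56×10^7 / 2.83 = 2.32×10^7 s.
In days: 2.32×10^7 s / (86400 s/day) = 268 days.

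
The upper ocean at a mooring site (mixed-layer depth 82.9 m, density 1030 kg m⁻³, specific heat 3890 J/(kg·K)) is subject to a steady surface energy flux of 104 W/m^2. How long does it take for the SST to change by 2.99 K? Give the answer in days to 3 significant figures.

Areal heat capacity C = ρ c_p D = 1030 × 3890 × 82.9 = 3.32×10^8 J/(m²·K).
Time required: Δt = C ΔT / F = 3.32×10^8 × 2.99 / 104 = 9.55×10^6 s.
In days: 9.55×10^6 s / (86400 s/day) = 111 days.

111 days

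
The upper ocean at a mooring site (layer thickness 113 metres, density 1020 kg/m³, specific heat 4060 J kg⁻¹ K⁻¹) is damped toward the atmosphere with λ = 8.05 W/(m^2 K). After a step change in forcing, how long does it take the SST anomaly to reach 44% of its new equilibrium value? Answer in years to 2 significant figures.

1.1 years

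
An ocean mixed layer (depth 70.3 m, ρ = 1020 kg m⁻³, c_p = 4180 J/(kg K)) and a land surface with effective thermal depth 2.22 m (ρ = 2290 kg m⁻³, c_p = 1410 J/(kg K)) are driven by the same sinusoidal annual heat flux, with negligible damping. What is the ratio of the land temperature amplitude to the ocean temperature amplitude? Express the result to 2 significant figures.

42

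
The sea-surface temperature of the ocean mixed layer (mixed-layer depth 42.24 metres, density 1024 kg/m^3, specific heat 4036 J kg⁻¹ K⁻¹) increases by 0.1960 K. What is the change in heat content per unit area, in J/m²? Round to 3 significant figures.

3.42×10^7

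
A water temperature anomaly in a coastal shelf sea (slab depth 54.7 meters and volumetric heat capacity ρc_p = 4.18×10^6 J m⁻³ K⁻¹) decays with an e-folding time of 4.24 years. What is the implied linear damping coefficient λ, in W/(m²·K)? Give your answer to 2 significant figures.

Areal heat capacity C = ρc_p × D = 4.18×10^6 × 54.7 = 2.29×10^8 J/(m²·K).
τ = 4.24 years = 1.34×10^8 s.
λ = C / τ = 2.29×10^8 / 1.34×10^8 = 1.71 W/(m²·K).

1.7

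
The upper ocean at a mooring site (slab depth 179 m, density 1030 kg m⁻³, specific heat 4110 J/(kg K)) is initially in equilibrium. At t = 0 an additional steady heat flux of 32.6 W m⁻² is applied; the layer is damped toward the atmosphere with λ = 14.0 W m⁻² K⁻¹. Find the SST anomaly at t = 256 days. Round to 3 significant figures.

0.781 K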